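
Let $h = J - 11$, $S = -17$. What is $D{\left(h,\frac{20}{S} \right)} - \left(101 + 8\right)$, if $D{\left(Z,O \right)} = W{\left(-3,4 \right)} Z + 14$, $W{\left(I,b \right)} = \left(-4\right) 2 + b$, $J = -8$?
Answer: $-19$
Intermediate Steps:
$W{\left(I,b \right)} = -8 + b$
$h = -19$ ($h = -8 - 11 = -19$)
$D{\left(Z,O \right)} = 14 - 4 Z$ ($D{\left(Z,O \right)} = \left(-8 + 4\right) Z + 14 = - 4 Z + 14 = 14 - 4 Z$)
$D{\left(h,\frac{20}{S} \right)} - \left(101 + 8\right) = \left(14 - -76\right) - \left(101 + 8\right) = \left(14 + 76\right) - 109 = 90 - 109 = -19$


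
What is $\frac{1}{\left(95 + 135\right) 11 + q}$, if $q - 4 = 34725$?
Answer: $\frac{1}{37259} \approx 2.6839 \cdot 10^{-5}$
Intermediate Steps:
$q = 34729$ ($q = 4 + 34725 = 34729$)
$\frac{1}{\left(95 + 135\right) 11 + q} = \frac{1}{\left(95 + 135\right) 11 + 34729} = \frac{1}{230 \cdot 11 + 34729} = \frac{1}{2530 + 34729} = \frac{1}{37259}$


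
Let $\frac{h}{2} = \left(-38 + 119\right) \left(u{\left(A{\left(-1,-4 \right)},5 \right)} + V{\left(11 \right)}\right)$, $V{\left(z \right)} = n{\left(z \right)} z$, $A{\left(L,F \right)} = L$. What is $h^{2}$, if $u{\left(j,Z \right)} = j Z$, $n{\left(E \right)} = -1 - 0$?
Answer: $6718464$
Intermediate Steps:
$n{\left(E \right)} = -1$ ($n{\left(E \right)} = -1 + 0 = -1$)
$u{\left(j,Z \right)} = Z j$
$V{\left(z \right)} = - z$
$h = -2592$ ($h = 2 \left(-38 + 119\right) \left(5 \left(-1\right) - 11\right) = 2 \cdot 81 \left(-5 - 11\right) = 2 \cdot 81 \left(-16\right) = 2 \left(-1296\right) = -2592$)
$h^{2} = \left(-2592\right)^{2} = 6718464$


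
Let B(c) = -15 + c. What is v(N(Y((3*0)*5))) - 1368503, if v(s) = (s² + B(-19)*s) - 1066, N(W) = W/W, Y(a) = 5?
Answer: -1369602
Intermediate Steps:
N(W) = 1
v(s) = -1066 + s² - 34*s (v(s) = (s² + (-15 - 19)*s) - 1066 = (s² - 34*s) - 1066 = -1066 + s² - 34*s)
v(N(Y((3*0)*5))) - 1368503 = (-1066 + 1² - 34*1) - 1368503 = (-1066 + 1 - 34) - 1368503 = -1099 - 1368503 = -1369602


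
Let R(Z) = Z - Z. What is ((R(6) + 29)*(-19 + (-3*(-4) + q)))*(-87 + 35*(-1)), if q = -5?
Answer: 42456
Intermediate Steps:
R(Z) = 0
((R(6) + 29)*(-19 + (-3*(-4) + q)))*(-87 + 35*(-1)) = ((0 + 29)*(-19 + (-3*(-4) - 5)))*(-87 + 35*(-1)) = (29*(-19 + (12 - 5)))*(-87 - 35) = (29*(-19 + 7))*(-122) = (29*(-12))*(-122) = -348*(-122) = 42456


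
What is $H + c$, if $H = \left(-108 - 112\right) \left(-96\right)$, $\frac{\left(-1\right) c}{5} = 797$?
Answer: $17135$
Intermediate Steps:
$c = -3985$ ($c = \left(-5\right) 797 = -3985$)
$H = 21120$ ($H = \left(-220\right) \left(-96\right) = 21120$)
$H + c = 21120 - 3985 = 17135$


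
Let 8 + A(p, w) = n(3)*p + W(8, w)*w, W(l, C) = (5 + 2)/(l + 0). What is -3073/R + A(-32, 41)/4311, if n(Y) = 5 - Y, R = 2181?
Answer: -35537311/25072776 ≈ -1.4174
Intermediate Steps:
W(l, C) = 7/l
A(p, w) = -8 + 2*p + 7*w/8 (A(p, w) = -8 + ((5 - 1*3)*p + (7/8)*w) = -8 + ((5 - 3)*p + (7*(⅛))*w) = -8 + (2*p + 7*w/8) = -8 + 2*p + 7*w/8)
-3073/R + A(-32, 41)/4311 = -3073/2181 + (-8 + 2*(-32) + (7/8)*41)/4311 = -3073*1/2181 + (-8 - 64 + 287/8)*(1/4311) = -3073/2181 - 289/8*1/4311 = -3073/2181 - 289/34488 = -35537311/25072776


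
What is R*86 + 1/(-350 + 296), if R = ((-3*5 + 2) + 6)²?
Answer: 227555/54 ≈ 4214.0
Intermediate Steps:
R = 49 (R = ((-15 + 2) + 6)² = (-13 + 6)² = (-7)² = 49)
R*86 + 1/(-350 + 296) = 49*86 + 1/(-350 + 296) = 4214 + 1/(-54) = 4214 - 1/54 = 227555/54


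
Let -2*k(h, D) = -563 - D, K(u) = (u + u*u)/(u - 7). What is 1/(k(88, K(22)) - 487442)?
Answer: -30/14614309 ≈ -2.0528e-6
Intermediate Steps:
K(u) = (u + u**2)/(-7 + u)
k(h, D) = 563/2 + D/2 (k(h, D) = -(-563 - D)/2 = 563/2 + D/2)
1/(k(88, K(22)) - 487442) = 1/((563/2 + (22*(1 + 22)/(-7 + 22))/2) - 487442) = 1/((563/2 + (22*23/15)/2) - 487442) = 1/((563/2 + (22*(1/15)*23)/2) - 487442) = 1/((563/2 + (1/2)*(506/15)) - 487442) = 1/((563/2 + 253/15) - 487442) = 1/(8951/30 - 487442) = 1/(-14614309/30) = -30/14614309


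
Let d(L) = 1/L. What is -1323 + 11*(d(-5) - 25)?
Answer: -8001/5 ≈ -1600.2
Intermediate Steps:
-1323 + 11*(d(-5) - 25) = -1323 + 11*(1/(-5) - 25) = -1323 + 11*(-1/5 - 25) = -1323 + 11*(-126/5) = -1323 - 1386/5 = -8001/5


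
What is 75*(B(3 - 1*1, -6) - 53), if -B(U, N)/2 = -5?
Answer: -3225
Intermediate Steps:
B(U, N) = 10 (B(U, N) = -2*(-5) = 10)
75*(B(3 - 1*1, -6) - 53) = 75*(10 - 53) = 75*(-43) = -3225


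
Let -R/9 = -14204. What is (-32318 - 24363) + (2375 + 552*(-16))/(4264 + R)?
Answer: -7487566557/132100 ≈ -56681.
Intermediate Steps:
R = 127836 (R = -9*(-14204) = 127836)
(-32318 - 24363) + (2375 + 552*(-16))/(4264 + R) = (-32318 - 24363) + (2375 + 552*(-16))/(4264 + 127836) = -56681 + (2375 - 8832)/132100 = -56681 - 6457*1/132100 = -56681 - 6457/132100 = -7487566557/132100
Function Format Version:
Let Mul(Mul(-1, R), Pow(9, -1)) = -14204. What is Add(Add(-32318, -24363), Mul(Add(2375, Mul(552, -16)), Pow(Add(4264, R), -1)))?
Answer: Rational(-7487566557, 132100) ≈ -56681.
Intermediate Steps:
R = 127836 (R = Mul(-9, -14204) = 127836)
Add(Add(-32318, -24363), Mul(Add(2375, Mul(552, -16)), Pow(Add(4264, R), -1))) = Add(Add(-32318, -24363), Mul(Add(2375, Mul(552, -16)), Pow(Add(4264, 127836), -1))) = Add(-56681, Mul(Add(2375, -8832), Pow(132100, -1))) = Add(-56681, Mul(-6457, Rational(1, 132100))) = Add(-56681, Rational(-6457, 132100)) = Rational(-7487566557, 132100)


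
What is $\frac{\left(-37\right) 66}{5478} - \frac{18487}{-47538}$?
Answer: $- \frac{85}{1494} \approx -0.056894$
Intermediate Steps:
$\frac{\left(-37\right) 66}{5478} - \frac{18487}{-47538} = \left(-2442\right) \frac{1}{5478} - - \frac{7}{18} = - \frac{37}{83} + \frac{7}{18} = - \frac{85}{1494}$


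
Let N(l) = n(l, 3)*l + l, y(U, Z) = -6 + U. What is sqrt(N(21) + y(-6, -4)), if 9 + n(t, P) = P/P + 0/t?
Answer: I*sqrt(159) ≈ 12.61*I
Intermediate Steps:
n(t, P) = -8 (n(t, P) = -9 + (P/P + 0/t) = -9 + (1 + 0) = -9 + 1 = -8)
N(l) = -7*l (N(l) = -8*l + l = -7*l)
sqrt(N(21) + y(-6, -4)) = sqrt(-7*21 + (-6 - 6)) = sqrt(-147 - 12) = sqrt(-159) = I*sqrt(159)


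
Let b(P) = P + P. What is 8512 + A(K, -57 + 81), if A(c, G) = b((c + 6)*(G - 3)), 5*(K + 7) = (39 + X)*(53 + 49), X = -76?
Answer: -116158/5 ≈ -23232.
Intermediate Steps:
K = -3809/5 (K = -7 + ((39 - 76)*(53 + 49))/5 = -7 + (-37*102)/5 = -7 + (⅕)*(-3774) = -7 - 3774/5 = -3809/5 ≈ -761.80)
b(P) = 2*P
A(c, G) = 2*(-3 + G)*(6 + c) (A(c, G) = 2*((c + 6)*(G - 3)) = 2*((6 + c)*(-3 + G)) = 2*((-3 + G)*(6 + c)) = 2*(-3 + G)*(6 + c))
8512 + A(K, -57 + 81) = 8512 + (-36 - 6*(-3809/5) + 12*(-57 + 81) + 2*(-57 + 81)*(-3809/5)) = 8512 + (-36 + 22854/5 + 12*24 + 2*24*(-3809/5)) = 8512 + (-36 + 22854/5 + 288 - 182832/5) = 8512 - 158718/5 = -116158/5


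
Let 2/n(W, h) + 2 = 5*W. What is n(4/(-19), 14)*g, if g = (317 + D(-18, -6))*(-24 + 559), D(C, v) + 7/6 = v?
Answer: -18896735/174 ≈ -1.0860e+5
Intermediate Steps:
D(C, v) = -7/6 + v
n(W, h) = 2/(-2 + 5*W)
g = 994565/6 (g = (317 + (-7/6 - 6))*(-24 + 559) = (317 - 43/6)*535 = (1859/6)*535 = 994565/6 ≈ 1.6576e+5)
n(4/(-19), 14)*g = (2/(-2 + 5*(4/(-19))))*(994565/6) = (2/(-2 + 5*(4*(-1/19))))*(994565/6) = (2/(-2 + 5*(-4/19)))*(994565/6) = (2/(-2 - 20/19))*(994565/6) = (2/(-58/19))*(994565/6) = (2*(-19/58))*(994565/6) = -19/29*994565/6 = -18896735/174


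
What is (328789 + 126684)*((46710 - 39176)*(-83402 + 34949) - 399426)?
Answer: -166450024407144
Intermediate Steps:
(328789 + 126684)*((46710 - 39176)*(-83402 + 34949) - 399426) = 455473*(7534*(-48453) - 399426) = 455473*(-365044902 - 399426) = 455473*(-365444328) = -166450024407144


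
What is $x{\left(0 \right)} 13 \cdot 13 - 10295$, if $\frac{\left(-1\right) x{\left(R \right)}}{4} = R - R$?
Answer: $-10295$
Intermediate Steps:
$x{\left(R \right)} = 0$ ($x{\left(R \right)} = - 4 \left(R - R\right) = \left(-4\right) 0 = 0$)
$x{\left(0 \right)} 13 \cdot 13 - 10295 = 0 \cdot 13 \cdot 13 - 10295 = 0 \cdot 13 - 10295 = 0 - 10295 = -10295$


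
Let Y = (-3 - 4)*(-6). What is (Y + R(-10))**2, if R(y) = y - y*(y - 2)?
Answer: 7744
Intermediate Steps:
R(y) = y - y*(-2 + y)
Y = 42 (Y = -7*(-6) = 42)
(Y + R(-10))**2 = (42 - 10*(3 - 1*(-10)))**2 = (42 - 10*(3 + 10))**2 = (42 - 10*13)**2 = (42 - 130)**2 = (-88)**2 = 7744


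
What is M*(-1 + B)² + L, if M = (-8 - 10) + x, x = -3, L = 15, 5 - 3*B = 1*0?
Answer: 17/3 ≈ 5.6667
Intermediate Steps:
B = 5/3 (B = 5/3 - 0/3 = 5/3 - ⅓*0 = 5/3 + 0 = 5/3 ≈ 1.6667)
M = -21 (M = (-8 - 10) - 3 = -18 - 3 = -21)
M*(-1 + B)² + L = -21*(-1 + 5/3)² + 15 = -21*(⅔)² + 15 = -21*4/9 + 15 = -28/3 + 15 = 17/3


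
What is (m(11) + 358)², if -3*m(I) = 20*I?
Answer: 729316/9 ≈ 81035.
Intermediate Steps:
m(I) = -20*I/3
(m(11) + 358)² = (-20/3*11 + 358)² = (-220/3 + 358)² = (854/3)² = 729316/9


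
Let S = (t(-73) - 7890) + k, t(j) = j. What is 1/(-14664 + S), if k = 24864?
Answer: 1/2237 ≈ 0.00044703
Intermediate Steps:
S = 16901 (S = (-73 - 7890) + 24864 = -7963 + 24864 = 16901)
1/(-14664 + S) = 1/(-14664 + 16901) = 1/2237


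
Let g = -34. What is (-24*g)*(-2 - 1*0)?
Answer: -1632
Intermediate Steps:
(-24*g)*(-2 - 1*0) = (-24*(-34))*(-2 - 1*0) = 816*(-2 + 0) = 816*(-2) = -1632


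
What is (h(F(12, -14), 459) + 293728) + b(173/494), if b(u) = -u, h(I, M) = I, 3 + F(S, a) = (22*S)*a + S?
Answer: 143280081/494 ≈ 2.9004e+5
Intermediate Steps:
F(S, a) = -3 + S + 22*S*a (F(S, a) = -3 + ((22*S)*a + S) = -3 + (22*S*a + S) = -3 + (S + 22*S*a) = -3 + S + 22*S*a)
(h(F(12, -14), 459) + 293728) + b(173/494) = ((-3 + 12 + 22*12*(-14)) + 293728) - 173/494 = ((-3 + 12 - 3696) + 293728) - 173/494 = (-3687 + 293728) - 1*173/494 = 290041 - 173/494 = 143280081/494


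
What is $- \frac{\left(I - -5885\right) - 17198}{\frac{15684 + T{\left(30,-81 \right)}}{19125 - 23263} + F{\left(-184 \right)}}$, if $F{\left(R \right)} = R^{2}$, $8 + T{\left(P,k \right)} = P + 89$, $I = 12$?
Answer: $\frac{46763538}{140080333} \approx 0.33383$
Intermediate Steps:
$T{\left(P,k \right)} = 81 + P$ ($T{\left(P,k \right)} = -8 + \left(P + 89\right) = -8 + \left(89 + P\right) = 81 + P$)
$- \frac{\left(I - -5885\right) - 17198}{\frac{15684 + T{\left(30,-81 \right)}}{19125 - 23263} + F{\left(-184 \right)}} = - \frac{\left(12 - -5885\right) - 17198}{\frac{15684 + \left(81 + 30\right)}{19125 - 23263} + \left(-184\right)^{2}} = - \frac{\left(12 + 5885\right) - 17198}{\frac{15684 + 111}{-4138} + 33856} = - \frac{5897 - 17198}{15795 \left(- \frac{1}{4138}\right) + 33856} = - \frac{-11301}{- \frac{15795}{4138} + 33856} = - \frac{-11301}{\frac{140080333}{4138}} = - \frac{\left(-11301\right) 4138}{140080333} = \left(-1\right) \left(- \frac{46763538}{140080333}\right) = \frac{46763538}{140080333}$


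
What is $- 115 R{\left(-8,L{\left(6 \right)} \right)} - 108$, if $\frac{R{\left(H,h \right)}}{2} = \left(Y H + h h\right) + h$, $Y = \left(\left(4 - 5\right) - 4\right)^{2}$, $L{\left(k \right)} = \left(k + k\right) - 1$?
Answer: $15532$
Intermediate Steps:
$L{\left(k \right)} = -1 + 2 k$ ($L{\left(k \right)} = 2 k - 1 = -1 + 2 k$)
$Y = 25$ ($Y = \left(-1 - 4\right)^{2} = \left(-5\right)^{2} = 25$)
$R{\left(H,h \right)} = 2 h + 2 h^{2} + 50 H$ ($R{\left(H,h \right)} = 2 \left(\left(25 H + h h\right) + h\right) = 2 \left(\left(25 H + h^{2}\right) + h\right) = 2 \left(\left(h^{2} + 25 H\right) + h\right) = 2 \left(h + h^{2} + 25 H\right) = 2 h + 2 h^{2} + 50 H$)
$- 115 R{\left(-8,L{\left(6 \right)} \right)} - 108 = - 115 \left(2 \left(-1 + 2 \cdot 6\right) + 2 \left(-1 + 2 \cdot 6\right)^{2} + 50 \left(-8\right)\right) - 108 = - 115 \left(2 \left(-1 + 12\right) + 2 \left(-1 + 12\right)^{2} - 400\right) - 108 = - 115 \left(2 \cdot 11 + 2 \cdot 11^{2} - 400\right) - 108 = - 115 \left(22 + 2 \cdot 121 - 400\right) - 108 = - 115 \left(22 + 242 - 400\right) - 108 = \left(-115\right) \left(-136\right) - 108 = 15640 - 108 = 15532$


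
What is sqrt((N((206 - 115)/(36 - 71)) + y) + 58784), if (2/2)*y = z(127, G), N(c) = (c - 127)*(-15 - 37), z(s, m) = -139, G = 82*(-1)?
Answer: sqrt(1634605)/5 ≈ 255.70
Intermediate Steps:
G = -82
N(c) = 6604 - 52*c (N(c) = (-127 + c)*(-52) = 6604 - 52*c)
y = -139
sqrt((N((206 - 115)/(36 - 71)) + y) + 58784) = sqrt(((6604 - 52*(206 - 115)/(36 - 71)) - 139) + 58784) = sqrt(((6604 - 4732/(-35)) - 139) + 58784) = sqrt(((6604 - 4732*(-1)/35) - 139) + 58784) = sqrt(((6604 - 52*(-13/5)) - 139) + 58784) = sqrt(((6604 + 676/5) - 139) + 58784) = sqrt((33696/5 - 139) + 58784) = sqrt(33001/5 + 58784) = sqrt(326921/5) = sqrt(1634605)/5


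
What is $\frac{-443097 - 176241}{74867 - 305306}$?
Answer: $\frac{206446}{76813} \approx 2.6876$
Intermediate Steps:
$\frac{-443097 - 176241}{74867 - 305306} = - \frac{619338}{74867 - 305306} = - \frac{619338}{-230439} = \left(-619338\right) \left(- \frac{1}{230439}\right) = \frac{206446}{76813}$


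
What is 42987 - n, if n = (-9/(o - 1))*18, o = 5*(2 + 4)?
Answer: 1246785/29 ≈ 42993.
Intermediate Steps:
o = 30 (o = 5*6 = 30)
n = -162/29 (n = (-9/(30 - 1))*18 = (-9/29)*18 = ((1/29)*(-9))*18 = -9/29*18 = -162/29 ≈ -5.5862)
42987 - n = 42987 - 1*(-162/29) = 42987 + 162/29 = 1246785/29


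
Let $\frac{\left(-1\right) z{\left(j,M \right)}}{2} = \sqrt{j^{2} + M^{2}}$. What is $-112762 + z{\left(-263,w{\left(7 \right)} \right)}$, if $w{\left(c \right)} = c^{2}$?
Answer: $-112762 - 2 \sqrt{71570} \approx -1.133 \cdot 10^{5}$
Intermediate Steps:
$z{\left(j,M \right)} = - 2 \sqrt{M^{2} + j^{2}}$ ($z{\left(j,M \right)} = - 2 \sqrt{j^{2} + M^{2}} = - 2 \sqrt{M^{2} + j^{2}}$)
$-112762 + z{\left(-263,w{\left(7 \right)} \right)} = -112762 - 2 \sqrt{\left(7^{2}\right)^{2} + \left(-263\right)^{2}} = -112762 - 2 \sqrt{49^{2} + 69169} = -112762 - 2 \sqrt{2401 + 69169} = -112762 - 2 \sqrt{71570}$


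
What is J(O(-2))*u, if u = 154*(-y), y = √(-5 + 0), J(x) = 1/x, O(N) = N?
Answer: 77*I*√5 ≈ 172.18*I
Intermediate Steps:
y = I*√5 (y = √(-5) = I*√5 ≈ 2.2361*I)
u = -154*I*√5 (u = 154*(-I*√5) = -154*I*√5 ≈ -344.35*I)
J(O(-2))*u = (-154*I*√5)/(-2) = -(-77)*I*√5 = 77*I*√5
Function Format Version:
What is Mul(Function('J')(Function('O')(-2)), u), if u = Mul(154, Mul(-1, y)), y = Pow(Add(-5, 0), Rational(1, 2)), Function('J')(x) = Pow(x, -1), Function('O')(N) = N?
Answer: Mul(77, I, Pow(5, Rational(1, 2))) ≈ Mul(172.18, I)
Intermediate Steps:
y = Mul(I, Pow(5, Rational(1, 2))) (y = Pow(-5, Rational(1, 2)) = Mul(I, Pow(5, Rational(1, 2))) ≈ Mul(2.2361, I))
u = Mul(-154, I, Pow(5, Rational(1, 2))) (u = Mul(154, Mul(-1, Mul(I, Pow(5, Rational(1, 2))))) = Mul(154, Mul(-1, I, Pow(5, Rational(1, 2)))) = Mul(-154, I, Pow(5, Rational(1, 2))) ≈ Mul(-344.35, I))
Mul(Function('J')(Function('O')(-2)), u) = Mul(Pow(-2, -1), Mul(-154, I, Pow(5, Rational(1, 2)))) = Mul(Rational(-1, 2), Mul(-154, I, Pow(5, Rational(1, 2)))) = Mul(77, I, Pow(5, Rational(1, 2)))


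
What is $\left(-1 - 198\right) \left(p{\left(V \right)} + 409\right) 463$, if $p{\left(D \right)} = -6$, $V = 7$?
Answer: $-37131211$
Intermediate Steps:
$\left(-1 - 198\right) \left(p{\left(V \right)} + 409\right) 463 = \left(-1 - 198\right) \left(-6 + 409\right) 463 = \left(-199\right) 403 \cdot 463 = \left(-80197\right) 463 = -37131211$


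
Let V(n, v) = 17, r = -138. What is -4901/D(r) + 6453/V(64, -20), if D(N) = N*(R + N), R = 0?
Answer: 122807615/323748 ≈ 379.33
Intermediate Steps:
D(N) = N**2 (D(N) = N*(0 + N) = N*N = N**2)
-4901/D(r) + 6453/V(64, -20) = -4901/((-138)**2) + 6453/17 = -4901/19044 + 6453*(1/17) = -4901*1/19044 + 6453/17 = -4901/19044 + 6453/17 = 122807615/323748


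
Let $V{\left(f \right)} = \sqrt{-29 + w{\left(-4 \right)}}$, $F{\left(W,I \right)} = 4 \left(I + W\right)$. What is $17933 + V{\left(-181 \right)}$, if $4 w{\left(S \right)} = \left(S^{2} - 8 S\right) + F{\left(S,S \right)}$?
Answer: $17933 + 5 i \approx 17933.0 + 5.0 i$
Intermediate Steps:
$F{\left(W,I \right)} = 4 I + 4 W$
$w{\left(S \right)} = \frac{S^{2}}{4}$ ($w{\left(S \right)} = \frac{\left(S^{2} - 8 S\right) + \left(4 S + 4 S\right)}{4} = \frac{\left(S^{2} - 8 S\right) + 8 S}{4} = \frac{S^{2}}{4}$)
$V{\left(f \right)} = 5 i$ ($V{\left(f \right)} = \sqrt{-29 + \frac{\left(-4\right)^{2}}{4}} = \sqrt{-29 + \frac{1}{4} \cdot 16} = \sqrt{-29 + 4} = \sqrt{-25} = 5 i$)
$17933 + V{\left(-181 \right)} = 17933 + 5 i$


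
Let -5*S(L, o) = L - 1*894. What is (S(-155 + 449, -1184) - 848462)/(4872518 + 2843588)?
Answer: -424171/3858053 ≈ -0.10994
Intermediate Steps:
S(L, o) = 894/5 - L/5 (S(L, o) = -(L - 1*894)/5 = -(L - 894)/5 = -(-894 + L)/5 = 894/5 - L/5)
(S(-155 + 449, -1184) - 848462)/(4872518 + 2843588) = ((894/5 - (-155 + 449)/5) - 848462)/(4872518 + 2843588) = ((894/5 - 1/5*294) - 848462)/7716106 = ((894/5 - 294/5) - 848462)*(1/7716106) = (120 - 848462)*(1/7716106) = -848342*1/7716106 = -424171/3858053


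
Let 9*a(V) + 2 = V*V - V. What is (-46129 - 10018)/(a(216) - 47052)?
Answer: 505323/377030 ≈ 1.3403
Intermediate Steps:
a(V) = -2/9 - V/9 + V²/9 (a(V) = -2/9 + (V*V - V)/9 = -2/9 + (V² - V)/9 = -2/9 + (-V/9 + V²/9) = -2/9 - V/9 + V²/9)
(-46129 - 10018)/(a(216) - 47052) = (-46129 - 10018)/((-2/9 - ⅑*216 + (⅑)*216²) - 47052) = -56147/((-2/9 - 24 + (⅑)*46656) - 47052) = -56147/((-2/9 - 24 + 5184) - 47052) = -56147/(46438/9 - 47052) = -56147/(-377030/9) = -56147*(-9/377030) = 505323/377030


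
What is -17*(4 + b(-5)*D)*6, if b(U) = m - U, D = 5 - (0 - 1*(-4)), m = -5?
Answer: -408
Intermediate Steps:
D = 1 (D = 5 - (0 + 4) = 5 - 1*4 = 5 - 4 = 1)
b(U) = -5 - U
-17*(4 + b(-5)*D)*6 = -17*(4 + (-5 - 1*(-5))*1)*6 = -17*(4 + (-5 + 5)*1)*6 = -17*(4 + 0*1)*6 = -17*(4 + 0)*6 = -17*4*6 = -68*6 = -408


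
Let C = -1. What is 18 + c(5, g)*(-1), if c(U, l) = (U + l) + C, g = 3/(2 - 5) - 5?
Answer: 20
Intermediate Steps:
g = -6 (g = 3/(-3) - 5 = -⅓*3 - 5 = -1 - 5 = -6)
c(U, l) = -1 + U + l (c(U, l) = (U + l) - 1 = -1 + U + l)
18 + c(5, g)*(-1) = 18 + (-1 + 5 - 6)*(-1) = 18 - 2*(-1) = 18 + 2 = 20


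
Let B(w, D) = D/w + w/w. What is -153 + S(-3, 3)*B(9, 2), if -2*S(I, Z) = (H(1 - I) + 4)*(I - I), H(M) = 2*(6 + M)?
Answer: -153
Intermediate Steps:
H(M) = 12 + 2*M
B(w, D) = 1 + D/w (B(w, D) = D/w + 1 = 1 + D/w)
S(I, Z) = 0 (S(I, Z) = -((12 + 2*(1 - I)) + 4)*(I - I)/2 = -((12 + (2 - 2*I)) + 4)*0/2 = -((14 - 2*I) + 4)*0/2 = -(18 - 2*I)*0/2 = -1/2*0 = 0)
-153 + S(-3, 3)*B(9, 2) = -153 + 0*((2 + 9)/9) = -153 + 0*((1/9)*11) = -153 + 0*(11/9) = -153 + 0 = -153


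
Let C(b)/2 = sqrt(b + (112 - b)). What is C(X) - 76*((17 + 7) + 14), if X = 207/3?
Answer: -2888 + 8*sqrt(7) ≈ -2866.8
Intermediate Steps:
X = 69 (X = 207*(1/3) = 69)
C(b) = 8*sqrt(7) (C(b) = 2*sqrt(b + (112 - b)) = 2*sqrt(112) = 2*(4*sqrt(7)) = 8*sqrt(7))
C(X) - 76*((17 + 7) + 14) = 8*sqrt(7) - 76*((17 + 7) + 14) = 8*sqrt(7) - 76*(24 + 14) = 8*sqrt(7) - 76*38 = 8*sqrt(7) - 1*2888 = 8*sqrt(7) - 2888 = -2888 + 8*sqrt(7)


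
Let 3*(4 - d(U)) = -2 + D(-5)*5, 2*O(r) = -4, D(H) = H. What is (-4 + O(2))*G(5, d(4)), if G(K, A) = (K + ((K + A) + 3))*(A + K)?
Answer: -2808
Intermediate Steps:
O(r) = -2 (O(r) = (1/2)*(-4) = -2)
d(U) = 13 (d(U) = 4 - (-2 - 5*5)/3 = 4 - (-2 - 25)/3 = 4 - 1/3*(-27) = 4 + 9 = 13)
G(K, A) = (A + K)*(3 + A + 2*K) (G(K, A) = (K + ((A + K) + 3))*(A + K) = (K + (3 + A + K))*(A + K) = (3 + A + 2*K)*(A + K) = (A + K)*(3 + A + 2*K))
(-4 + O(2))*G(5, d(4)) = (-4 - 2)*(13**2 + 2*5**2 + 3*13 + 3*5 + 3*13*5) = -6*(169 + 2*25 + 39 + 15 + 195) = -6*(169 + 50 + 39 + 15 + 195) = -6*468 = -2808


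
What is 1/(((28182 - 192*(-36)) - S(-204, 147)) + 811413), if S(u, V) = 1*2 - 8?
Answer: 1/846513 ≈ 1.1813e-6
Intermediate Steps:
S(u, V) = -6 (S(u, V) = 2 - 8 = -6)
1/(((28182 - 192*(-36)) - S(-204, 147)) + 811413) = 1/(((28182 - 192*(-36)) - 1*(-6)) + 811413) = 1/(((28182 + 6912) + 6) + 811413) = 1/((35094 + 6) + 811413) = 1/(35100 + 811413) = 1/846513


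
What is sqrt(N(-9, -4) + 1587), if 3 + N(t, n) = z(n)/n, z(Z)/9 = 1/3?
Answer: sqrt(6333)/2 ≈ 39.790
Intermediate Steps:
z(Z) = 3 (z(Z) = 9/3 = 9*(1/3) = 3)
N(t, n) = -3 + 3/n
sqrt(N(-9, -4) + 1587) = sqrt((-3 + 3/(-4)) + 1587) = sqrt((-3 + 3*(-1/4)) + 1587) = sqrt((-3 - 3/4) + 1587) = sqrt(-15/4 + 1587) = sqrt(6333/4) = sqrt(6333)/2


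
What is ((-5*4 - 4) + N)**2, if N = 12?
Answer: 144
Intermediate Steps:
((-5*4 - 4) + N)**2 = ((-5*4 - 4) + 12)**2 = ((-20 - 4) + 12)**2 = (-24 + 12)**2 = (-12)**2 = 144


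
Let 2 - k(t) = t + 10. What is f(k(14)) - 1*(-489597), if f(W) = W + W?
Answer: 489553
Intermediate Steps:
k(t) = -8 - t (k(t) = 2 - (t + 10) = 2 - (10 + t) = 2 + (-10 - t) = -8 - t)
f(W) = 2*W
f(k(14)) - 1*(-489597) = 2*(-8 - 1*14) - 1*(-489597) = 2*(-8 - 14) + 489597 = 2*(-22) + 489597 = -44 + 489597 = 489553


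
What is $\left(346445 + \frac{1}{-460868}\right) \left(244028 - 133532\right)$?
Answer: $\frac{4410597403490616}{115217} \approx 3.8281 \cdot 10^{10}$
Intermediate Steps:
$\left(346445 + \frac{1}{-460868}\right) \left(244028 - 133532\right) = \left(346445 - \frac{1}{460868}\right) 110496 = \frac{159665414259}{460868} \cdot 110496 = \frac{4410597403490616}{115217}$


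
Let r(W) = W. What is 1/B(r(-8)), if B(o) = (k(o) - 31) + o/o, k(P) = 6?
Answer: -1/24 ≈ -0.041667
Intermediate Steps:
B(o) = -24 (B(o) = (6 - 31) + o/o = -25 + 1 = -24)
1/B(r(-8)) = 1/(-24) = -1/24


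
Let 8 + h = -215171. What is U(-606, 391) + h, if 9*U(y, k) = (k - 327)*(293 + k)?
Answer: -210315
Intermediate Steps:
h = -215179 (h = -8 - 215171 = -215179)
U(y, k) = (-327 + k)*(293 + k)/9 (U(y, k) = ((k - 327)*(293 + k))/9 = ((-327 + k)*(293 + k))/9 = (-327 + k)*(293 + k)/9)
U(-606, 391) + h = (-31937/3 - 34/9*391 + (1/9)*391**2) - 215179 = (-31937/3 - 13294/9 + (1/9)*152881) - 215179 = (-31937/3 - 13294/9 + 152881/9) - 215179 = 4864 - 215179 = -210315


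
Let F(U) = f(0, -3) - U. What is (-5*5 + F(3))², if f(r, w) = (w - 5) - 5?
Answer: 1681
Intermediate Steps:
f(r, w) = -10 + w (f(r, w) = (-5 + w) - 5 = -10 + w)
F(U) = -13 - U (F(U) = (-10 - 3) - U = -13 - U)
(-5*5 + F(3))² = (-5*5 + (-13 - 1*3))² = (-25 + (-13 - 3))² = (-25 - 16)² = (-41)² = 1681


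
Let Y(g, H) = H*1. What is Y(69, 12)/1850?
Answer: 6/925 ≈ 0.0064865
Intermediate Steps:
Y(g, H) = H
Y(69, 12)/1850 = 12/1850 = 12*(1/1850) = 6/925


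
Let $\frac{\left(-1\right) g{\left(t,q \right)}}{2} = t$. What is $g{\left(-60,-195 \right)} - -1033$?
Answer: $1153$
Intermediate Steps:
$g{\left(t,q \right)} = - 2 t$
$g{\left(-60,-195 \right)} - -1033 = \left(-2\right) \left(-60\right) - -1033 = 120 + \left(-72 + 1105\right) = 120 + 1033 = 1153$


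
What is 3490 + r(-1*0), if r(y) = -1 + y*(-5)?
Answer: 3489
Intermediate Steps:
r(y) = -1 - 5*y
3490 + r(-1*0) = 3490 + (-1 - (-5)*0) = 3490 + (-1 - 5*0) = 3490 + (-1 + 0) = 3490 - 1 = 3489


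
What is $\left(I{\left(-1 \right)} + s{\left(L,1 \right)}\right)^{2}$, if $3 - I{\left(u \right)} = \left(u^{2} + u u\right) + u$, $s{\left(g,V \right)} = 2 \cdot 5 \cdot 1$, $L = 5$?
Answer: $144$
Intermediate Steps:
$s{\left(g,V \right)} = 10$ ($s{\left(g,V \right)} = 10 \cdot 1 = 10$)
$I{\left(u \right)} = 3 - u - 2 u^{2}$ ($I{\left(u \right)} = 3 - \left(\left(u^{2} + u u\right) + u\right) = 3 - \left(\left(u^{2} + u^{2}\right) + u\right) = 3 - \left(2 u^{2} + u\right) = 3 - \left(u + 2 u^{2}\right) = 3 - u - 2 u^{2}$)
$\left(I{\left(-1 \right)} + s{\left(L,1 \right)}\right)^{2} = \left(\left(3 - -1 - 2 \left(-1\right)^{2}\right) + 10\right)^{2} = \left(\left(3 + 1 - 2\right) + 10\right)^{2} = \left(2 + 10\right)^{2} = 12^{2} = 144$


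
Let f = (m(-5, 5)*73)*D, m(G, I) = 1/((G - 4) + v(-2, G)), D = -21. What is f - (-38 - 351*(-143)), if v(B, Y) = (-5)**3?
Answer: -6719237/134 ≈ -50144.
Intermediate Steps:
v(B, Y) = -125
m(G, I) = 1/(-129 + G) (m(G, I) = 1/((G - 4) - 125) = 1/((-4 + G) - 125) = 1/(-129 + G))
f = 1533/134 (f = (73/(-129 - 5))*(-21) = (73/(-134))*(-21) = -1/134*73*(-21) = -73/134*(-21) = 1533/134 ≈ 11.440)
f - (-38 - 351*(-143)) = 1533/134 - (-38 - 351*(-143)) = 1533/134 - (-38 + 50193) = 1533/134 - 1*50155 = 1533/134 - 50155 = -6719237/134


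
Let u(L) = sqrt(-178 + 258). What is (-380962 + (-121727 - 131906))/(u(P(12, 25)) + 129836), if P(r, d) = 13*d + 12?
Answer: -20598319105/4214346704 + 634595*sqrt(5)/4214346704 ≈ -4.8873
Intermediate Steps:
P(r, d) = 12 + 13*d
u(L) = 4*sqrt(5) (u(L) = sqrt(80) = 4*sqrt(5))
(-380962 + (-121727 - 131906))/(u(P(12, 25)) + 129836) = (-380962 + (-121727 - 131906))/(4*sqrt(5) + 129836) = (-380962 - 253633)/(129836 + 4*sqrt(5)) = -634595/(129836 + 4*sqrt(5))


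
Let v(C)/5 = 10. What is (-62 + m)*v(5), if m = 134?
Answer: 3600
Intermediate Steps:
v(C) = 50 (v(C) = 5*10 = 50)
(-62 + m)*v(5) = (-62 + 134)*50 = 72*50 = 3600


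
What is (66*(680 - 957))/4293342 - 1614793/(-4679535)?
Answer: 380405963852/1116158008665 ≈ 0.34082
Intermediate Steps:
(66*(680 - 957))/4293342 - 1614793/(-4679535) = (66*(-277))*(1/4293342) - 1614793*(-1/4679535) = -18282*1/4293342 + 1614793/4679535 = -3047/715557 + 1614793/4679535 = 380405963852/1116158008665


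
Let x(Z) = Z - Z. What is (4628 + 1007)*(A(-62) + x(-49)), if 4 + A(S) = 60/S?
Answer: -867790/31 ≈ -27993.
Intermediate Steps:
A(S) = -4 + 60/S
x(Z) = 0
(4628 + 1007)*(A(-62) + x(-49)) = (4628 + 1007)*((-4 + 60/(-62)) + 0) = 5635*((-4 + 60*(-1/62)) + 0) = 5635*((-4 - 30/31) + 0) = 5635*(-154/31 + 0) = 5635*(-154/31) = -867790/31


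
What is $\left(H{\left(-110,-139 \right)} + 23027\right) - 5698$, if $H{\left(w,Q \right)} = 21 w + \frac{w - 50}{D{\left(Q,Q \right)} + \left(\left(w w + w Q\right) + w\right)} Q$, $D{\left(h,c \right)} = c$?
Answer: $\frac{407652919}{27141} \approx 15020.0$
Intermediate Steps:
$H{\left(w,Q \right)} = 21 w + \frac{Q \left(-50 + w\right)}{Q + w + w^{2} + Q w}$ ($H{\left(w,Q \right)} = 21 w + \frac{w - 50}{Q + \left(\left(w w + w Q\right) + w\right)} Q = 21 w + \frac{-50 + w}{Q + \left(\left(w^{2} + Q w\right) + w\right)} Q = 21 w + \frac{-50 + w}{Q + \left(w + w^{2} + Q w\right)} Q = 21 w + \frac{-50 + w}{Q + w + w^{2} + Q w} Q = 21 w + \frac{Q \left(-50 + w\right)}{Q + w + w^{2} + Q w}$)
$\left(H{\left(-110,-139 \right)} + 23027\right) - 5698 = \left(\frac{\left(-50\right) \left(-139\right) + 21 \left(-110\right)^{2} + 21 \left(-110\right)^{3} + 21 \left(-139\right) \left(-110\right)^{2} + 22 \left(-139\right) \left(-110\right)}{-139 - 110 + \left(-110\right)^{2} - -15290} + 23027\right) - 5698 = \left(\frac{6950 + 21 \cdot 12100 + 21 \left(-1331000\right) + 21 \left(-139\right) 12100 + 336380}{-139 - 110 + 12100 + 15290} + 23027\right) - 5698 = \left(\frac{6950 + 254100 - 27951000 - 35319900 + 336380}{27141} + 23027\right) - 5698 = \left(\frac{1}{27141} \left(-62673470\right) + 23027\right) - 5698 = \left(- \frac{62673470}{27141} + 23027\right) - 5698 = \frac{562302337}{27141} - 5698 = \frac{407652919}{27141}$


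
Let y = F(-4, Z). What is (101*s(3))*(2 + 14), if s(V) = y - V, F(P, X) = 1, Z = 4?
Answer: -3232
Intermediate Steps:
y = 1
s(V) = 1 - V
(101*s(3))*(2 + 14) = (101*(1 - 1*3))*(2 + 14) = (101*(1 - 3))*16 = (101*(-2))*16 = -202*16 = -3232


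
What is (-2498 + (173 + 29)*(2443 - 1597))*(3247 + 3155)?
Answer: 1078058388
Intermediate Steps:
(-2498 + (173 + 29)*(2443 - 1597))*(3247 + 3155) = (-2498 + 202*846)*6402 = (-2498 + 170892)*6402 = 168394*6402 = 1078058388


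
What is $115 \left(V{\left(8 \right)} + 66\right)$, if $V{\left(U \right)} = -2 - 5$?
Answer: $6785$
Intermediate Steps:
$V{\left(U \right)} = -7$
$115 \left(V{\left(8 \right)} + 66\right) = 115 \left(-7 + 66\right) = 115 \cdot 59 = 6785$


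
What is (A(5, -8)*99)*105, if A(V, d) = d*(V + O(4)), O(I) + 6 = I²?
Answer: -1247400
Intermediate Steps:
O(I) = -6 + I²
A(V, d) = d*(10 + V) (A(V, d) = d*(V + (-6 + 4²)) = d*(V + (-6 + 16)) = d*(V + 10) = d*(10 + V))
(A(5, -8)*99)*105 = (-8*(10 + 5)*99)*105 = (-8*15*99)*105 = -120*99*105 = -11880*105 = -1247400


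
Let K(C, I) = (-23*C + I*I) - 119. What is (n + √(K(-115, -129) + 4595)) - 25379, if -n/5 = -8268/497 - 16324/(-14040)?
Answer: -8827588403/348894 + 109*√2 ≈ -25148.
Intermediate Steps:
K(C, I) = -119 + I² - 23*C (K(C, I) = (-23*C + I²) - 119 = (I² - 23*C) - 119 = -119 + I² - 23*C)
n = 26992423/348894 (n = -5*(-8268/497 - 16324/(-14040)) = -5*(-8268*1/497 - 16324*(-1/14040)) = -5*(-8268/497 + 4081/3510) = -5*(-26992423/1744470) = 26992423/348894 ≈ 77.366)
(n + √(K(-115, -129) + 4595)) - 25379 = (26992423/348894 + √((-119 + (-129)² - 23*(-115)) + 4595)) - 25379 = (26992423/348894 + √((-119 + 16641 + 2645) + 4595)) - 25379 = (26992423/348894 + √(19167 + 4595)) - 25379 = (26992423/348894 + √23762) - 25379 = (26992423/348894 + 109*√2) - 25379 = -8827588403/348894 + 109*√2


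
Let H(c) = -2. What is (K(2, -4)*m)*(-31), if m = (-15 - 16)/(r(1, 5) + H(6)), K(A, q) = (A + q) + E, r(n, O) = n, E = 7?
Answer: -4805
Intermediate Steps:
K(A, q) = 7 + A + q (K(A, q) = (A + q) + 7 = 7 + A + q)
m = 31 (m = (-15 - 16)/(1 - 2) = -31/(-1) = -31*(-1) = 31)
(K(2, -4)*m)*(-31) = ((7 + 2 - 4)*31)*(-31) = (5*31)*(-31) = 155*(-31) = -4805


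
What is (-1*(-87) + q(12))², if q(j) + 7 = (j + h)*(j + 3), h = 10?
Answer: 168100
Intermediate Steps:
q(j) = -7 + (3 + j)*(10 + j) (q(j) = -7 + (j + 10)*(j + 3) = -7 + (10 + j)*(3 + j) = -7 + (3 + j)*(10 + j))
(-1*(-87) + q(12))² = (-1*(-87) + (23 + 12² + 13*12))² = (87 + (23 + 144 + 156))² = (87 + 323)² = 410² = 168100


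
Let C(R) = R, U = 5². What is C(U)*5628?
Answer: 140700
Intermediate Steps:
U = 25
C(U)*5628 = 25*5628 = 140700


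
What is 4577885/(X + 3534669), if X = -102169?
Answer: 915577/686500 ≈ 1.3337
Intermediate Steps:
4577885/(X + 3534669) = 4577885/(-102169 + 3534669) = 4577885/3432500 = 4577885*(1/3432500) = 915577/686500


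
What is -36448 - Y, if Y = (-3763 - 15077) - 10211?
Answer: -7397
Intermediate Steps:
Y = -29051 (Y = -18840 - 10211 = -29051)
-36448 - Y = -36448 - 1*(-29051) = -36448 + 29051 = -7397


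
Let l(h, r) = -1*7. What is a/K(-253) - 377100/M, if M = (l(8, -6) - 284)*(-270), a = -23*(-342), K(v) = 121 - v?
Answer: 2649979/163251 ≈ 16.233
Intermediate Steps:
l(h, r) = -7
a = 7866
M = 78570 (M = (-7 - 284)*(-270) = -291*(-270) = 78570)
a/K(-253) - 377100/M = 7866/(121 - 1*(-253)) - 377100/78570 = 7866/(121 + 253) - 377100*1/78570 = 7866/374 - 4190/873 = 7866*(1/374) - 4190/873 = 3933/187 - 4190/873 = 2649979/163251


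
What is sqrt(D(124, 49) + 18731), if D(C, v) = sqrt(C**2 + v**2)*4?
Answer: sqrt(18731 + 4*sqrt(17777)) ≈ 138.80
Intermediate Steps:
D(C, v) = 4*sqrt(C**2 + v**2)
sqrt(D(124, 49) + 18731) = sqrt(4*sqrt(124**2 + 49**2) + 18731) = sqrt(4*sqrt(15376 + 2401) + 18731) = sqrt(4*sqrt(17777) + 18731) = sqrt(18731 + 4*sqrt(17777))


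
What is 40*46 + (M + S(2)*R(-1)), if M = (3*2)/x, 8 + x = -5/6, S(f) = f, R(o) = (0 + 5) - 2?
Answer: 97802/53 ≈ 1845.3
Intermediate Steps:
R(o) = 3 (R(o) = 5 - 2 = 3)
x = -53/6 (x = -8 - 5/6 = -8 - 5*⅙ = -8 - ⅚ = -53/6 ≈ -8.8333)
M = -36/53 (M = (3*2)/(-53/6) = 6*(-6/53) = -36/53 ≈ -0.67924)
40*46 + (M + S(2)*R(-1)) = 40*46 + (-36/53 + 2*3) = 1840 + (-36/53 + 6) = 1840 + 282/53 = 97802/53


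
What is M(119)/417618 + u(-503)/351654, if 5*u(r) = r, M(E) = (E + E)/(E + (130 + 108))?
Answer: -104444837/367142600430 ≈ -0.00028448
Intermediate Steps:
M(E) = 2*E/(238 + E) (M(E) = (2*E)/(E + 238) = (2*E)/(238 + E) = 2*E/(238 + E))
u(r) = r/5
M(119)/417618 + u(-503)/351654 = (2*119/(238 + 119))/417618 + ((⅕)*(-503))/351654 = (2*119/357)*(1/417618) - 503/5*1/351654 = (2*119*(1/357))*(1/417618) - 503/1758270 = (⅔)*(1/417618) - 503/1758270 = 1/626427 - 503/1758270 = -104444837/367142600430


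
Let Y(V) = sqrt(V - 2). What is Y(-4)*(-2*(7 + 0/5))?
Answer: -14*I*sqrt(6) ≈ -34.293*I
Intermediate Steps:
Y(V) = sqrt(-2 + V)
Y(-4)*(-2*(7 + 0/5)) = sqrt(-2 - 4)*(-2*(7 + 0/5)) = sqrt(-6)*(-2*(7 + 0*(1/5))) = (I*sqrt(6))*(-2*(7 + 0)) = (I*sqrt(6))*(-2*7) = (I*sqrt(6))*(-14) = -14*I*sqrt(6)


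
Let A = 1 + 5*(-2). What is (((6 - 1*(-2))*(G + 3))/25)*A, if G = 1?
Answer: -288/25 ≈ -11.520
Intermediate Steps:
A = -9 (A = 1 - 10 = -9)
(((6 - 1*(-2))*(G + 3))/25)*A = (((6 - 1*(-2))*(1 + 3))/25)*(-9) = (((6 + 2)*4)*(1/25))*(-9) = ((8*4)*(1/25))*(-9) = (32*(1/25))*(-9) = (32/25)*(-9) = -288/25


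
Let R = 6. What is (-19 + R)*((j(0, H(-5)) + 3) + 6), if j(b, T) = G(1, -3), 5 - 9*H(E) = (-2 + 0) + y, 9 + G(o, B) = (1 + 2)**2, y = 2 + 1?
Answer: -117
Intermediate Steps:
y = 3
G(o, B) = 0 (G(o, B) = -9 + (1 + 2)**2 = -9 + 3**2 = -9 + 9 = 0)
H(E) = 4/9 (H(E) = 5/9 - ((-2 + 0) + 3)/9 = 5/9 - (-2 + 3)/9 = 5/9 - 1/9*1 = 5/9 - 1/9 = 4/9)
j(b, T) = 0
(-19 + R)*((j(0, H(-5)) + 3) + 6) = (-19 + 6)*((0 + 3) + 6) = -13*(3 + 6) = -13*9 = -117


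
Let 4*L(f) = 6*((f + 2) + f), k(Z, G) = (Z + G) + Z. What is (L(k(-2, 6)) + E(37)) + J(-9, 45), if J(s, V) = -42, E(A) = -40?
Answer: -73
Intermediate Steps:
k(Z, G) = G + 2*Z (k(Z, G) = (G + Z) + Z = G + 2*Z)
L(f) = 3 + 3*f (L(f) = (6*((f + 2) + f))/4 = (6*((2 + f) + f))/4 = (6*(2 + 2*f))/4 = (12 + 12*f)/4 = 3 + 3*f)
(L(k(-2, 6)) + E(37)) + J(-9, 45) = ((3 + 3*(6 + 2*(-2))) - 40) - 42 = ((3 + 3*(6 - 4)) - 40) - 42 = ((3 + 3*2) - 40) - 42 = ((3 + 6) - 40) - 42 = (9 - 40) - 42 = -31 - 42 = -73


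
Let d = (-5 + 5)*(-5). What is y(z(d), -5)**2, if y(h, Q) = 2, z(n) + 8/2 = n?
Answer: 4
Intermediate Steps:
d = 0 (d = 0*(-5) = 0)
z(n) = -4 + n
y(z(d), -5)**2 = 2**2 = 4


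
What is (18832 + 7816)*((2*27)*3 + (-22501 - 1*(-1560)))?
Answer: -553718792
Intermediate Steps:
(18832 + 7816)*((2*27)*3 + (-22501 - 1*(-1560))) = 26648*(54*3 + (-22501 + 1560)) = 26648*(162 - 20941) = 26648*(-20779) = -553718792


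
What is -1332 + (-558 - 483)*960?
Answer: -1000692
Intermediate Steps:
-1332 + (-558 - 483)*960 = -1332 - 1041*960 = -1332 - 999360 = -1000692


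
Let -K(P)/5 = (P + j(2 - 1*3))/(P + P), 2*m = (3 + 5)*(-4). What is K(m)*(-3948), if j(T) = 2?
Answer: 34545/4 ≈ 8636.3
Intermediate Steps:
m = -16 (m = ((3 + 5)*(-4))/2 = (8*(-4))/2 = (½)*(-32) = -16)
K(P) = -5*(2 + P)/(2*P) (K(P) = -5*(P + 2)/(P + P) = -5*(2 + P)/(2*P))
K(m)*(-3948) = (-5/2 - 5/(-16))*(-3948) = (-5/2 - 5*(-1/16))*(-3948) = (-5/2 + 5/16)*(-3948) = -35/16*(-3948) = 34545/4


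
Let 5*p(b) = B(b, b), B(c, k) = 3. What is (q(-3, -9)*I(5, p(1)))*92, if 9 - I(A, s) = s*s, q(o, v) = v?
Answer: -178848/25 ≈ -7153.9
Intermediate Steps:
p(b) = ⅗ (p(b) = (⅕)*3 = ⅗)
I(A, s) = 9 - s² (I(A, s) = 9 - s*s = 9 - s²)
(q(-3, -9)*I(5, p(1)))*92 = -9*(9 - (⅗)²)*92 = -9*(9 - 1*9/25)*92 = -9*(9 - 9/25)*92 = -9*216/25*92 = -1944/25*92 = -178848/25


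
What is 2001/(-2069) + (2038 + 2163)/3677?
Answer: 1334192/7607713 ≈ 0.17537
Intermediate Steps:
2001/(-2069) + (2038 + 2163)/3677 = 2001*(-1/2069) + 4201*(1/3677) = -2001/2069 + 4201/3677 = 1334192/7607713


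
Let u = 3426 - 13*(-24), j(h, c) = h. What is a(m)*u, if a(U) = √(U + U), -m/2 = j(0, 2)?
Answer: 0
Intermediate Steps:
m = 0 (m = -2*0 = 0)
a(U) = √2*√U (a(U) = √(2*U) = √2*√U)
u = 3738 (u = 3426 + 312 = 3738)
a(m)*u = (√2*√0)*3738 = (√2*0)*3738 = 0*3738 = 0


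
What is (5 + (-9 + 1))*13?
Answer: -39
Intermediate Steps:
(5 + (-9 + 1))*13 = (5 - 8)*13 = -3*13 = -39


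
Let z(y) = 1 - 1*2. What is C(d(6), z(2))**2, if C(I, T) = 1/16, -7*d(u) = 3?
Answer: 1/256 ≈ 0.0039063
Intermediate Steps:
d(u) = -3/7 (d(u) = -1/7*3 = -3/7)
z(y) = -1 (z(y) = 1 - 2 = -1)
C(I, T) = 1/16
C(d(6), z(2))**2 = (1/16)**2 = 1/256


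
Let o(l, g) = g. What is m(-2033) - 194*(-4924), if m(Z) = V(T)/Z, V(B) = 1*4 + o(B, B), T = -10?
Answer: 1942035454/2033 ≈ 9.5526e+5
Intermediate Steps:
V(B) = 4 + B (V(B) = 1*4 + B = 4 + B)
m(Z) = -6/Z (m(Z) = (4 - 10)/Z = -6/Z)
m(-2033) - 194*(-4924) = -6/(-2033) - 194*(-4924) = -6*(-1/2033) - 1*(-955256) = 6/2033 + 955256 = 1942035454/2033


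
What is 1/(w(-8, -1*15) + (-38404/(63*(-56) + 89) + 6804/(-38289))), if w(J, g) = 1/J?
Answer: 351135656/3814912843 ≈ 0.092043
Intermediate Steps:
1/(w(-8, -1*15) + (-38404/(63*(-56) + 89) + 6804/(-38289))) = 1/(1/(-8) + (-38404/(63*(-56) + 89) + 6804/(-38289))) = 1/(-⅛ + (-38404/(-3528 + 89) + 6804*(-1/38289))) = 1/(-⅛ + (-38404/(-3439) - 2268/12763)) = 1/(-⅛ + (-38404*(-1/3439) - 2268/12763)) = 1/(-⅛ + (38404/3439 - 2268/12763)) = 1/(-⅛ + 482350600/43891957) = 1/(3814912843/351135656) = 351135656/3814912843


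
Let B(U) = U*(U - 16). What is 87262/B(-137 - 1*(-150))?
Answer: -87262/39 ≈ -2237.5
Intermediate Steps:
B(U) = U*(-16 + U)
87262/B(-137 - 1*(-150)) = 87262/(((-137 - 1*(-150))*(-16 + (-137 - 1*(-150))))) = 87262/(((-137 + 150)*(-16 + (-137 + 150)))) = 87262/((13*(-16 + 13))) = 87262/((13*(-3))) = 87262/(-39) = 87262*(-1/39) = -87262/39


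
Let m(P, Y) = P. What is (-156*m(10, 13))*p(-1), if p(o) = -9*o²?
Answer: 14040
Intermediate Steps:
(-156*m(10, 13))*p(-1) = (-156*10)*(-9*(-1)²) = -(-14040) = -1560*(-9) = 14040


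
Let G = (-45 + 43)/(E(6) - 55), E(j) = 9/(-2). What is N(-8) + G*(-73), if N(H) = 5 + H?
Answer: -649/119 ≈ -5.4538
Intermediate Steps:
E(j) = -9/2 (E(j) = 9*(-1/2) = -9/2)
G = 4/119 (G = (-45 + 43)/(-9/2 - 55) = -2/(-119/2) = -2*(-2/119) = 4/119 ≈ 0.033613)
N(-8) + G*(-73) = (5 - 8) + (4/119)*(-73) = -3 - 292/119 = -649/119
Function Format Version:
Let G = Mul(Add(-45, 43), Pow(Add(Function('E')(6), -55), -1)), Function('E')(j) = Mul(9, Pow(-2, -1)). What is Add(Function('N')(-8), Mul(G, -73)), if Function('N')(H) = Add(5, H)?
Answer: Rational(-649, 119) ≈ -5.4538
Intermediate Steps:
Function('E')(j) = Rational(-9, 2) (Function('E')(j) = Mul(9, Rational(-1, 2)) = Rational(-9, 2))
G = Rational(4, 119) (G = Mul(Add(-45, 43), Pow(Add(Rational(-9, 2), -55), -1)) = Mul(-2, Pow(Rational(-119, 2), -1)) = Mul(-2, Rational(-2, 119)) = Rational(4, 119) ≈ 0.033613)
Add(Function('N')(-8), Mul(G, -73)) = Add(Add(5, -8), Mul(Rational(4, 119), -73)) = Add(-3, Rational(-292, 119)) = Rational(-649, 119)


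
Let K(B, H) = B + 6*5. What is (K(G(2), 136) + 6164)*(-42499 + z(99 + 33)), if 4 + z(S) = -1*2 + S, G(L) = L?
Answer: -262543108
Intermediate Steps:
K(B, H) = 30 + B (K(B, H) = B + 30 = 30 + B)
z(S) = -6 + S (z(S) = -4 + (-1*2 + S) = -4 + (-2 + S) = -6 + S)
(K(G(2), 136) + 6164)*(-42499 + z(99 + 33)) = ((30 + 2) + 6164)*(-42499 + (-6 + (99 + 33))) = (32 + 6164)*(-42499 + (-6 + 132)) = 6196*(-42499 + 126) = 6196*(-42373) = -262543108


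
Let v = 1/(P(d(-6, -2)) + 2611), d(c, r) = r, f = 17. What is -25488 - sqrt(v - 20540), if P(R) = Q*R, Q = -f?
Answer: -25488 - I*sqrt(271641495)/115 ≈ -25488.0 - 143.32*I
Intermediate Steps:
Q = -17 (Q = -1*17 = -17)
P(R) = -17*R
v = 1/2645 (v = 1/(-17*(-2) + 2611) = 1/(34 + 2611) = 1/2645 ≈ 0.00037807)
-25488 - sqrt(v - 20540) = -25488 - sqrt(1/2645 - 20540) = -25488 - sqrt(-54328299/2645) = -25488 - I*sqrt(271641495)/115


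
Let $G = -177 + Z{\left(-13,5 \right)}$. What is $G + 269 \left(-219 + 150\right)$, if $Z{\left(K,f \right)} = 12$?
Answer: $-18726$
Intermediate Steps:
$G = -165$ ($G = -177 + 12 = -165$)
$G + 269 \left(-219 + 150\right) = -165 + 269 \left(-219 + 150\right) = -165 + 269 \left(-69\right) = -165 - 18561 = -18726$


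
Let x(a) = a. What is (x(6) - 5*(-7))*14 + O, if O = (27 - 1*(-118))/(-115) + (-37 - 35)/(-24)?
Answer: 13242/23 ≈ 575.74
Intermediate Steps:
O = 40/23 (O = (27 + 118)*(-1/115) - 72*(-1/24) = 145*(-1/115) + 3 = -29/23 + 3 = 40/23 ≈ 1.7391)
(x(6) - 5*(-7))*14 + O = (6 - 5*(-7))*14 + 40/23 = (6 + 35)*14 + 40/23 = 41*14 + 40/23 = 574 + 40/23 = 13242/23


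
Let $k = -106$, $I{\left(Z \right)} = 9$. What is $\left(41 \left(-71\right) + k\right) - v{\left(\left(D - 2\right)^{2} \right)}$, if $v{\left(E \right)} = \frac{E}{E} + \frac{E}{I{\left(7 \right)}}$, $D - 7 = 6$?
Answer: $- \frac{27283}{9} \approx -3031.4$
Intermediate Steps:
$D = 13$ ($D = 7 + 6 = 13$)
$v{\left(E \right)} = 1 + \frac{E}{9}$ ($v{\left(E \right)} = \frac{E}{E} + \frac{E}{9} = 1 + E \frac{1}{9} = 1 + \frac{E}{9}$)
$\left(41 \left(-71\right) + k\right) - v{\left(\left(D - 2\right)^{2} \right)} = \left(41 \left(-71\right) - 106\right) - \left(1 + \frac{\left(13 - 2\right)^{2}}{9}\right) = \left(-2911 - 106\right) - \left(1 + \frac{11^{2}}{9}\right) = -3017 - \left(1 + \frac{1}{9} \cdot 121\right) = -3017 - \left(1 + \frac{121}{9}\right) = -3017 - \frac{130}{9} = - \frac{27283}{9}$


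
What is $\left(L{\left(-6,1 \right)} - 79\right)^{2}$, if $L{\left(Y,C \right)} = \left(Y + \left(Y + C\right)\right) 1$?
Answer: $8100$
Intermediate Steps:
$L{\left(Y,C \right)} = C + 2 Y$ ($L{\left(Y,C \right)} = \left(Y + \left(C + Y\right)\right) 1 = \left(C + 2 Y\right) 1 = C + 2 Y$)
$\left(L{\left(-6,1 \right)} - 79\right)^{2} = \left(\left(1 + 2 \left(-6\right)\right) - 79\right)^{2} = \left(\left(1 - 12\right) - 79\right)^{2} = \left(-11 - 79\right)^{2} = \left(-90\right)^{2} = 8100$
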